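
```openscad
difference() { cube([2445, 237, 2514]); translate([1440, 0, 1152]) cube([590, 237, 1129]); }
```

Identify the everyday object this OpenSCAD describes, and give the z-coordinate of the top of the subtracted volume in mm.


A wall with a window opening. The window head height is 2281 mm.

A wall with a rectangular opening subtracted — a window. Sill at z = 1152, opening 1129 mm tall, so the head is at 1152 + 1129 = 2281 mm.


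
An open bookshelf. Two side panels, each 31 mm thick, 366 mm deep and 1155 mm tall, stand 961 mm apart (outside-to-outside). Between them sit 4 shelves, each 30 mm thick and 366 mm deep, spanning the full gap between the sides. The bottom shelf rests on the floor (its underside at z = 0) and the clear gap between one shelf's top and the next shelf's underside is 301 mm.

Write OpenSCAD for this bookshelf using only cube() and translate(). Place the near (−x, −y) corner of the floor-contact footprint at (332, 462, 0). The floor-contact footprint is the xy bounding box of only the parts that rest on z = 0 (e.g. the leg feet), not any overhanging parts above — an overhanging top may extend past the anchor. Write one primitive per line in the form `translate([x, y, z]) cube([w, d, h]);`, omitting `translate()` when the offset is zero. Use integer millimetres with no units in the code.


translate([332, 462, 0]) cube([31, 366, 1155]);
translate([1262, 462, 0]) cube([31, 366, 1155]);
translate([363, 462, 0]) cube([899, 366, 30]);
translate([363, 462, 331]) cube([899, 366, 30]);
translate([363, 462, 662]) cube([899, 366, 30]);
translate([363, 462, 993]) cube([899, 366, 30]);


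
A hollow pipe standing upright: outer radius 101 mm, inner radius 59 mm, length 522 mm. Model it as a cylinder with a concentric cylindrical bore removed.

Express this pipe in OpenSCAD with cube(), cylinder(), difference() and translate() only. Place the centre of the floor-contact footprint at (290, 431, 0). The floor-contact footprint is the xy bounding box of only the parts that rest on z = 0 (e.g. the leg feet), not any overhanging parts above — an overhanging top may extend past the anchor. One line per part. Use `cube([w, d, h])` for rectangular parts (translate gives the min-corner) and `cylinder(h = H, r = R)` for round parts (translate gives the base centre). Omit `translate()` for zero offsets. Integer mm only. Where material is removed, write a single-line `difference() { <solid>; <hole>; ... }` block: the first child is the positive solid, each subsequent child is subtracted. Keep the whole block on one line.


difference() { translate([290, 431, 0]) cylinder(h = 522, r = 101); translate([290, 431, 0]) cylinder(h = 522, r = 59); }


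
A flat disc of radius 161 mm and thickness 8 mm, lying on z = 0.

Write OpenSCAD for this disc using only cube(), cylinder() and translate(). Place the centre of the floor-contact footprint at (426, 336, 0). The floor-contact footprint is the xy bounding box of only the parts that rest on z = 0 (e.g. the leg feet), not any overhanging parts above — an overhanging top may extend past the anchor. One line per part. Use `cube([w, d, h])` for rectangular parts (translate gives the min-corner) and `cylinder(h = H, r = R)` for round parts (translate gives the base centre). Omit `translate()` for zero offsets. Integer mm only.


translate([426, 336, 0]) cylinder(h = 8, r = 161);


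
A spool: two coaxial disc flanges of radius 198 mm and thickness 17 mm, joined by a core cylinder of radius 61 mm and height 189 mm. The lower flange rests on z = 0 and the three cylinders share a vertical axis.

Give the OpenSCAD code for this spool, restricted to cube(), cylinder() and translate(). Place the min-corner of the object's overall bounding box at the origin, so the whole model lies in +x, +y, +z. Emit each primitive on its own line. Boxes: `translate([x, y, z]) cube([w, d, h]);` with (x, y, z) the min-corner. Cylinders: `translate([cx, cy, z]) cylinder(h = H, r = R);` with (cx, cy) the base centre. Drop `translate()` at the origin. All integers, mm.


translate([198, 198, 0]) cylinder(h = 17, r = 198);
translate([198, 198, 17]) cylinder(h = 189, r = 61);
translate([198, 198, 206]) cylinder(h = 17, r = 198);


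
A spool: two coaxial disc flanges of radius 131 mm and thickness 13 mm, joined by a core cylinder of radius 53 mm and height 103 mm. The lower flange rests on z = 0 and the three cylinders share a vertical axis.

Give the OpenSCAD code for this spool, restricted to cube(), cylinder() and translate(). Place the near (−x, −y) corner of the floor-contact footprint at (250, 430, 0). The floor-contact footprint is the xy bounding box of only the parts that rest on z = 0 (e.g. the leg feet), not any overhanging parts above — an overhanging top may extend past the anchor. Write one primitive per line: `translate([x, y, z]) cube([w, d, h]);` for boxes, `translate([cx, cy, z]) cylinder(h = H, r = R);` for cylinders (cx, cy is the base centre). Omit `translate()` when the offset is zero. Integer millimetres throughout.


translate([381, 561, 0]) cylinder(h = 13, r = 131);
translate([381, 561, 13]) cylinder(h = 103, r = 53);
translate([381, 561, 116]) cylinder(h = 13, r = 131);


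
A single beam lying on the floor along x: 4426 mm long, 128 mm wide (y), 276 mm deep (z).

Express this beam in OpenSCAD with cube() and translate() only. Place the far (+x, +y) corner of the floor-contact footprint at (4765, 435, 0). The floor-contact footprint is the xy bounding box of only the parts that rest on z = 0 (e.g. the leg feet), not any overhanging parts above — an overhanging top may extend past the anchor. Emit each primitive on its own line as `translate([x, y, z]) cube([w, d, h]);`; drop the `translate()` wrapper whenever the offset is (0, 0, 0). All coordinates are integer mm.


translate([339, 307, 0]) cube([4426, 128, 276]);


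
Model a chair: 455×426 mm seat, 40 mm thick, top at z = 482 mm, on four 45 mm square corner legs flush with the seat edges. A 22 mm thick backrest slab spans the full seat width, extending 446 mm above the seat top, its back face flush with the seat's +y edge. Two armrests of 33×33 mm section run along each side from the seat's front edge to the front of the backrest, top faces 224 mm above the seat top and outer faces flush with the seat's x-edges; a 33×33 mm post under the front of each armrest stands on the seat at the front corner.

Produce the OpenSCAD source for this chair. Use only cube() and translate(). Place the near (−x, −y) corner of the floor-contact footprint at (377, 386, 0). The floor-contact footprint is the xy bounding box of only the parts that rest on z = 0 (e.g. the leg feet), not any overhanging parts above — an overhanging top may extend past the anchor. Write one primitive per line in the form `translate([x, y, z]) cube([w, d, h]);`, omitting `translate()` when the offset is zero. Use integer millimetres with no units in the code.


// leg_h = 482 - 40 = 442
// arm post h = 224 - 33 = 191
translate([377, 386, 442]) cube([455, 426, 40]);
translate([377, 386, 0]) cube([45, 45, 442]);
translate([787, 386, 0]) cube([45, 45, 442]);
translate([377, 767, 0]) cube([45, 45, 442]);
translate([787, 767, 0]) cube([45, 45, 442]);
translate([377, 790, 482]) cube([455, 22, 446]);
translate([377, 386, 673]) cube([33, 404, 33]);
translate([799, 386, 673]) cube([33, 404, 33]);
translate([377, 386, 482]) cube([33, 33, 191]);
translate([799, 386, 482]) cube([33, 33, 191]);


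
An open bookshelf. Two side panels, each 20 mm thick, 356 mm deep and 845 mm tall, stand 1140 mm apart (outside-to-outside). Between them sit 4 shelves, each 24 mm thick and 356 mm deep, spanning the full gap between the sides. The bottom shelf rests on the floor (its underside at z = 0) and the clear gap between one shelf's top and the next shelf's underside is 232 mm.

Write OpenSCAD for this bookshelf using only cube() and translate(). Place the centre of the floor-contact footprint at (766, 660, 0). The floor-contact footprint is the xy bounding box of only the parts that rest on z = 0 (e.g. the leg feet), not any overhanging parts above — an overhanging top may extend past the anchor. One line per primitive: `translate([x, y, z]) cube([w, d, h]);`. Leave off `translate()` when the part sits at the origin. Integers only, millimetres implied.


translate([196, 482, 0]) cube([20, 356, 845]);
translate([1316, 482, 0]) cube([20, 356, 845]);
translate([216, 482, 0]) cube([1100, 356, 24]);
translate([216, 482, 256]) cube([1100, 356, 24]);
translate([216, 482, 512]) cube([1100, 356, 24]);
translate([216, 482, 768]) cube([1100, 356, 24]);


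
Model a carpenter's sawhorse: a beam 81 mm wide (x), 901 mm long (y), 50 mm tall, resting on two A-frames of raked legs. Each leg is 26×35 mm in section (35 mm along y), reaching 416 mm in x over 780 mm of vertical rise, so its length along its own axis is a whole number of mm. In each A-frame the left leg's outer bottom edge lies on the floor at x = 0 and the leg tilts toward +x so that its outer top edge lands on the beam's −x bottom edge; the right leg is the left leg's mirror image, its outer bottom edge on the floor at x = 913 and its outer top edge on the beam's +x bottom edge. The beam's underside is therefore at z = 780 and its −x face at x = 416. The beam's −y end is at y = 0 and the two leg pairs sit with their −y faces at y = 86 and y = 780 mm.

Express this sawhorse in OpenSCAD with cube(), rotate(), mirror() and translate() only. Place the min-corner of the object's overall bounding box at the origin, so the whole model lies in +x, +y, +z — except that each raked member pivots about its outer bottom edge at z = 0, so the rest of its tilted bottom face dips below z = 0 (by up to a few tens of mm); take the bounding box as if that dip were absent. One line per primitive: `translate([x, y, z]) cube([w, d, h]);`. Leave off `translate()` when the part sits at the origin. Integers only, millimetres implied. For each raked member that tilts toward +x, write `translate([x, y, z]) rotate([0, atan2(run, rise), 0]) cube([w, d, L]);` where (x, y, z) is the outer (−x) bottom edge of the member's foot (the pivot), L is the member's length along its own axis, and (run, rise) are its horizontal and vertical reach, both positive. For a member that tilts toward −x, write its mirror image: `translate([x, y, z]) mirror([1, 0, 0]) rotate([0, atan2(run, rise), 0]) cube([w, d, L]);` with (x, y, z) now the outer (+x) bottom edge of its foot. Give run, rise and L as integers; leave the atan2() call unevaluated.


translate([416, 0, 780]) cube([81, 901, 50]);
translate([0, 86, 0]) rotate([0, atan2(416, 780), 0]) cube([26, 35, 884]);
translate([913, 86, 0]) mirror([1, 0, 0]) rotate([0, atan2(416, 780), 0]) cube([26, 35, 884]);
translate([0, 780, 0]) rotate([0, atan2(416, 780), 0]) cube([26, 35, 884]);
translate([913, 780, 0]) mirror([1, 0, 0]) rotate([0, atan2(416, 780), 0]) cube([26, 35, 884]);


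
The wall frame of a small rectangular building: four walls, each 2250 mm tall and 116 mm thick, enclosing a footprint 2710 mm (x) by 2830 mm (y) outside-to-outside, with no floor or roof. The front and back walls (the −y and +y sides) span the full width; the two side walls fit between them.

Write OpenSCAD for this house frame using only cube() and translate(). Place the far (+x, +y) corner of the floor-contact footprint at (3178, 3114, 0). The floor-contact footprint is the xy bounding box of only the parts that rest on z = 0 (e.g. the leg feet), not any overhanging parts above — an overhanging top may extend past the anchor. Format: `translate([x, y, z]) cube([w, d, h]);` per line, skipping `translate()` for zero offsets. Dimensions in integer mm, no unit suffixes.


translate([468, 284, 0]) cube([2710, 116, 2250]);
translate([468, 2998, 0]) cube([2710, 116, 2250]);
translate([468, 400, 0]) cube([116, 2598, 2250]);
translate([3062, 400, 0]) cube([116, 2598, 2250]);


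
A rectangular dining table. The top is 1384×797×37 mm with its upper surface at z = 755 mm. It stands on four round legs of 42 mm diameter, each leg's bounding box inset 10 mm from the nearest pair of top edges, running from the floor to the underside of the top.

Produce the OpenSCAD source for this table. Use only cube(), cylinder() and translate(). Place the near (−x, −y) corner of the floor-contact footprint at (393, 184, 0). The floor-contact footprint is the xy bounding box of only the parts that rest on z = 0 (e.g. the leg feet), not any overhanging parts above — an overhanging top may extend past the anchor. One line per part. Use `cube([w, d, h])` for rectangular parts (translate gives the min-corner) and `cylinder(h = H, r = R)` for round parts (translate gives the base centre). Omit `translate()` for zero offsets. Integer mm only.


translate([383, 174, 718]) cube([1384, 797, 37]);
translate([414, 205, 0]) cylinder(h = 718, r = 21);
translate([1736, 205, 0]) cylinder(h = 718, r = 21);
translate([414, 940, 0]) cylinder(h = 718, r = 21);
translate([1736, 940, 0]) cylinder(h = 718, r = 21);


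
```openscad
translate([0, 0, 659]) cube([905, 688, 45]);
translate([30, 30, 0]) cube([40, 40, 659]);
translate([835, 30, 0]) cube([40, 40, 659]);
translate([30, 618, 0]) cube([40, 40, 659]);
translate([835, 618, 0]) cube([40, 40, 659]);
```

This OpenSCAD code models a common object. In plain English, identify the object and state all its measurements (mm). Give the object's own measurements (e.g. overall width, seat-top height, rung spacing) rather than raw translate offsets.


A table: top 905 mm (x) × 688 mm (y), 45 mm thick, upper face at z = 704 mm, on four 40×40 mm square legs, each inset 30 mm from the nearest pair of top edges from z = 0 to the bottom of the top.


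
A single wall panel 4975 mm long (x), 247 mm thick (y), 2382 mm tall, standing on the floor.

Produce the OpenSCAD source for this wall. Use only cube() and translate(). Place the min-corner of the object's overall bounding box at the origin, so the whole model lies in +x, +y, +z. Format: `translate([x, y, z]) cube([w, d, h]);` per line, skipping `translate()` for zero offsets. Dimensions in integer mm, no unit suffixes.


cube([4975, 247, 2382]);


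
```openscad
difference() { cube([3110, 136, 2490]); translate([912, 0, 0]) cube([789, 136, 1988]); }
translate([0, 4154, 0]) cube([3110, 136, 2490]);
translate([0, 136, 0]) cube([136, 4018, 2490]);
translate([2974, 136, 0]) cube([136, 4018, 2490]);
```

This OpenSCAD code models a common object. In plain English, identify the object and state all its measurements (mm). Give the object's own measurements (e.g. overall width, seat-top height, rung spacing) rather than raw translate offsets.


A single room: four walls, each 2490 mm tall and 136 mm thick, enclosing an outside footprint 3110×4290 mm (x × y), no floor or roof. The front and back walls (−y and +y sides) run the full x-width; the side walls fit between their inner faces. A door opening 789 mm wide and 1988 mm tall is cut through the front wall from the floor up, its −x edge 912 mm from the wall's −x end.


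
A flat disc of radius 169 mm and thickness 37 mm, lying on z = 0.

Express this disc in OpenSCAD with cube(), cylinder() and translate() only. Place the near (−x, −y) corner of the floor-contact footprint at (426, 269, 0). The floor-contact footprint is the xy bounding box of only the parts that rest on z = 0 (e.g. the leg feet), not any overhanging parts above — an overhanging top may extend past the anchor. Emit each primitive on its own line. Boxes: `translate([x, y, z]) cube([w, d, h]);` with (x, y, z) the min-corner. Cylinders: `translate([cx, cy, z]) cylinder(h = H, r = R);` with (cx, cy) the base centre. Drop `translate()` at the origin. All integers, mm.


translate([595, 438, 0]) cylinder(h = 37, r = 169);


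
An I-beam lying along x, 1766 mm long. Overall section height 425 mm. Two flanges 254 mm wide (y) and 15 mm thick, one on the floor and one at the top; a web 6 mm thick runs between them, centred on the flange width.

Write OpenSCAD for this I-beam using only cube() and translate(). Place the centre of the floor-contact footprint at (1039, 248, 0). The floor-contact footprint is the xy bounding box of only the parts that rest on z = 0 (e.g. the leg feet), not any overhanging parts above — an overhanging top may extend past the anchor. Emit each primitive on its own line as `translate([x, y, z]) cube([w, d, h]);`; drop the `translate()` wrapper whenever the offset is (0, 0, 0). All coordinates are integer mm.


translate([156, 121, 0]) cube([1766, 254, 15]);
translate([156, 245, 15]) cube([1766, 6, 395]);
translate([156, 121, 410]) cube([1766, 254, 15]);


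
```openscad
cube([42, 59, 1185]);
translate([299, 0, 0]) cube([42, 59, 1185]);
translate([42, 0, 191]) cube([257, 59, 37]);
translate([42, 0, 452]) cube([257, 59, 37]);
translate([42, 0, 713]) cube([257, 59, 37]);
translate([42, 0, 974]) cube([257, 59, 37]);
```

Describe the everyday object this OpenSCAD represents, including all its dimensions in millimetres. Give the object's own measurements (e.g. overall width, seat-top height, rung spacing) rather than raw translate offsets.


A straight ladder. Two 42×59 mm vertical rails, 1185 mm tall, stand 341 mm apart (outside-to-outside) with their front faces coplanar on the −y side. 4 rungs, each 59 mm deep and 37 mm tall, span between the inner faces of the rails, front faces flush with the rails. The lowest rung's underside is at z = 191 mm and rungs are spaced 261 mm apart (underside to underside).


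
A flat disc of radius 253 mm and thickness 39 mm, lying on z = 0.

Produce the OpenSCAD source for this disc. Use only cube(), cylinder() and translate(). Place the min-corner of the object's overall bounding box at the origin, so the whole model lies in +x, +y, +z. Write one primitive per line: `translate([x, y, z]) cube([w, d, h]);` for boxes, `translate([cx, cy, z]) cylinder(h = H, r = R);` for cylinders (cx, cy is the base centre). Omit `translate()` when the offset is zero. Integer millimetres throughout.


translate([253, 253, 0]) cylinder(h = 39, r = 253);


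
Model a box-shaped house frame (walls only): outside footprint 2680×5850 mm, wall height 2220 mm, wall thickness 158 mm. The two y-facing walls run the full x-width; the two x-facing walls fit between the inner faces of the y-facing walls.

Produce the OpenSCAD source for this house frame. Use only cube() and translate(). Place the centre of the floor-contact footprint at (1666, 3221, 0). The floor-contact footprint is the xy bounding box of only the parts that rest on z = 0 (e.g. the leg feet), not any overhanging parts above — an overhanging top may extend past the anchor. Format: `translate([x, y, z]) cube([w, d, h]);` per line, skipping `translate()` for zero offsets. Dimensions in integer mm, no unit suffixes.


translate([326, 296, 0]) cube([2680, 158, 2220]);
translate([326, 5988, 0]) cube([2680, 158, 2220]);
translate([326, 454, 0]) cube([158, 5534, 2220]);
translate([2848, 454, 0]) cube([158, 5534, 2220]);


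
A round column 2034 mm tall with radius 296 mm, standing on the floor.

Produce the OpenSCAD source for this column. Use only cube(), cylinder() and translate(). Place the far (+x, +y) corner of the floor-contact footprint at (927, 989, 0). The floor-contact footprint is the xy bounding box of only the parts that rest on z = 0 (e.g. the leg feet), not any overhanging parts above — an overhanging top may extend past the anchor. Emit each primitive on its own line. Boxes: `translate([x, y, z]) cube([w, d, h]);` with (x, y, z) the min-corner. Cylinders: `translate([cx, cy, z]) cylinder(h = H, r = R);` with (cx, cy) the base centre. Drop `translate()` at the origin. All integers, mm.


translate([631, 693, 0]) cylinder(h = 2034, r = 296);


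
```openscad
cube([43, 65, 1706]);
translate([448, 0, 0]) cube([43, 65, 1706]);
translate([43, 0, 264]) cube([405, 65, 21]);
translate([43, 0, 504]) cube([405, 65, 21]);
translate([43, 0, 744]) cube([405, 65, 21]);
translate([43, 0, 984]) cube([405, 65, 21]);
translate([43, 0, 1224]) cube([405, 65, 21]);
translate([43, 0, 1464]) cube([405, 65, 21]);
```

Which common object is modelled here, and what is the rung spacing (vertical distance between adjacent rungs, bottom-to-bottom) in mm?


A ladder. The rung spacing is 240 mm.

Two tall 43×65 posts with 6 short bars between them — a ladder. Adjacent rungs sit at z = 264 and z = 504, so the spacing is 504 − 264 = 240 mm.


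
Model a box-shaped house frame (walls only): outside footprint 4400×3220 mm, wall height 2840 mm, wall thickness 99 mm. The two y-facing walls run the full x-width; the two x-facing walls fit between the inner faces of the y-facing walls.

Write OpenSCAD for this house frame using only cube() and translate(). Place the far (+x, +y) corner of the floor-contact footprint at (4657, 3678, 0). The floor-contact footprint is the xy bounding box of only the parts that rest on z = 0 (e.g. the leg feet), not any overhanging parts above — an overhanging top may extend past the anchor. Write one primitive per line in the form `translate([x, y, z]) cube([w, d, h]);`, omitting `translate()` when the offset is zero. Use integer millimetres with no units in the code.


translate([257, 458, 0]) cube([4400, 99, 2840]);
translate([257, 3579, 0]) cube([4400, 99, 2840]);
translate([257, 557, 0]) cube([99, 3022, 2840]);
translate([4558, 557, 0]) cube([99, 3022, 2840]);


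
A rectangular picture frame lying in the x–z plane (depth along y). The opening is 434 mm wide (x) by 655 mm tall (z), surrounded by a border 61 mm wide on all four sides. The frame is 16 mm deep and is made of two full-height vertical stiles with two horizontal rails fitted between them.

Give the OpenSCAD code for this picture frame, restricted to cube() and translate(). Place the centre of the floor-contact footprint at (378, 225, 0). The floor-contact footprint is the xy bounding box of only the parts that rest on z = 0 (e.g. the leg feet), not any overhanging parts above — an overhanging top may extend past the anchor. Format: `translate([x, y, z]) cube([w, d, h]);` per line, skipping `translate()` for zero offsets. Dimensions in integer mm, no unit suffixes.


translate([100, 217, 0]) cube([61, 16, 777]);
translate([595, 217, 0]) cube([61, 16, 777]);
translate([161, 217, 0]) cube([434, 16, 61]);
translate([161, 217, 716]) cube([434, 16, 61]);


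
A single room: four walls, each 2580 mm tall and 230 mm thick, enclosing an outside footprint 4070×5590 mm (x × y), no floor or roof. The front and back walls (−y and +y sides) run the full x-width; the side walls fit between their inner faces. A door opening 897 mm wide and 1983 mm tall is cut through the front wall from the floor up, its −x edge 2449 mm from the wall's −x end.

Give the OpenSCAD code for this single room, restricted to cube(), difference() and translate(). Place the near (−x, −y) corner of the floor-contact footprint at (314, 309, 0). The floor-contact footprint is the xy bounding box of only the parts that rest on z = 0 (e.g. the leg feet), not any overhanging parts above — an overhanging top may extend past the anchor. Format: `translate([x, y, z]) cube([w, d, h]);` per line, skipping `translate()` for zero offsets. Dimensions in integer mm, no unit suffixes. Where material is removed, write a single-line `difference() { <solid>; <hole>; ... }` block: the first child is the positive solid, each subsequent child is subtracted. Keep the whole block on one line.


difference() { translate([314, 309, 0]) cube([4070, 230, 2580]); translate([2763, 309, 0]) cube([897, 230, 1983]); }
translate([314, 5669, 0]) cube([4070, 230, 2580]);
translate([314, 539, 0]) cube([230, 5130, 2580]);
translate([4154, 539, 0]) cube([230, 5130, 2580]);


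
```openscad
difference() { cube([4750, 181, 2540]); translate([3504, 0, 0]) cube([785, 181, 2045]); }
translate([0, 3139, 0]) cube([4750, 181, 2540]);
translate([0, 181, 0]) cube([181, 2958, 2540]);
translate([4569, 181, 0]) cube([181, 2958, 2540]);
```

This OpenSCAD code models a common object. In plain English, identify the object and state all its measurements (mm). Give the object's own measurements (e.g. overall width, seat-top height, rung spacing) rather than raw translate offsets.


A single room: four walls, each 2540 mm tall and 181 mm thick, enclosing an outside footprint 4750×3320 mm (x × y), no floor or roof. The front and back walls (−y and +y sides) run the full x-width; the side walls fit between their inner faces. A door opening 785 mm wide and 2045 mm tall is cut through the front wall from the floor up, its −x edge 3504 mm from the wall's −x end.


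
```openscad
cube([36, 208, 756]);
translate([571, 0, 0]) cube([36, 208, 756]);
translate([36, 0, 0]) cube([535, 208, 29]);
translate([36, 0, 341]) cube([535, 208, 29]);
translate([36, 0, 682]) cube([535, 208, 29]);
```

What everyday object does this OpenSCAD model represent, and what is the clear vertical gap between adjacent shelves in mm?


A bookshelf. The clear shelf gap is 312 mm.

Two tall side panels with 3 horizontal boards between them — a bookshelf. The first two shelf undersides are at z = 0 and z = 341; with shelf thickness 29, the clear gap is 341 − 0 − 29 = 312 mm.


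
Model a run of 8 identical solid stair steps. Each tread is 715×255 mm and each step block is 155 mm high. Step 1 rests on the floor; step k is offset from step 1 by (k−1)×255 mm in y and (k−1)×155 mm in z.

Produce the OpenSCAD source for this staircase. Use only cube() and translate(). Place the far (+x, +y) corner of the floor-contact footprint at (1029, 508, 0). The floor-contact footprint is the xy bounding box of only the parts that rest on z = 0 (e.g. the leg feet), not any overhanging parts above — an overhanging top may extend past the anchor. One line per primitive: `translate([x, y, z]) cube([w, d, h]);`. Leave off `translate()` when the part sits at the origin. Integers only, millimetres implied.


translate([314, 253, 0]) cube([715, 255, 155]);
translate([314, 508, 155]) cube([715, 255, 155]);
translate([314, 763, 310]) cube([715, 255, 155]);
translate([314, 1018, 465]) cube([715, 255, 155]);
translate([314, 1273, 620]) cube([715, 255, 155]);
translate([314, 1528, 775]) cube([715, 255, 155]);
translate([314, 1783, 930]) cube([715, 255, 155]);
translate([314, 2038, 1085]) cube([715, 255, 155]);


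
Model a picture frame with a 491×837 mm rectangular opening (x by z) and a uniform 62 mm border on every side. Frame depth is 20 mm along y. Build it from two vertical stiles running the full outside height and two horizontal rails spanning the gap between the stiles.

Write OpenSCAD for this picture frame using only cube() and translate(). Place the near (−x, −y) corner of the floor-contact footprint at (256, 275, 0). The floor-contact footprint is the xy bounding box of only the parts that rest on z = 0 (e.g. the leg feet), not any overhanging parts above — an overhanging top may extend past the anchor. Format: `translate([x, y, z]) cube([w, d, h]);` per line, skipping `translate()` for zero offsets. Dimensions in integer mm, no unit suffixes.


translate([256, 275, 0]) cube([62, 20, 961]);
translate([809, 275, 0]) cube([62, 20, 961]);
translate([318, 275, 0]) cube([491, 20, 62]);
translate([318, 275, 899]) cube([491, 20, 62]);


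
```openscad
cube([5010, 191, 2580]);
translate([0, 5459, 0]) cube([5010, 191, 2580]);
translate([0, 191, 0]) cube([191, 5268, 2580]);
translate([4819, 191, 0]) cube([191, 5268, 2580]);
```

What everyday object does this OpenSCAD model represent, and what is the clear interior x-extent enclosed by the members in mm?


A house (or room) frame. The interior width is 4628 mm.

Four 2580 mm walls enclosing a rectangle with no floor or roof — a room or house frame. Outside width is 5010 mm and wall thickness is 191 mm, so the interior width is 5010 − 2 × 191 = 4628 mm.


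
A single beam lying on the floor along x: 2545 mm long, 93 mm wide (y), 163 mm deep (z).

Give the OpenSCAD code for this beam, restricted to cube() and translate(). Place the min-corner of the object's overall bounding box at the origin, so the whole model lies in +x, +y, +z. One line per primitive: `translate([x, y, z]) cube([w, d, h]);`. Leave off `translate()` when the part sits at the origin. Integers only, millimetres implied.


cube([2545, 93, 163]);


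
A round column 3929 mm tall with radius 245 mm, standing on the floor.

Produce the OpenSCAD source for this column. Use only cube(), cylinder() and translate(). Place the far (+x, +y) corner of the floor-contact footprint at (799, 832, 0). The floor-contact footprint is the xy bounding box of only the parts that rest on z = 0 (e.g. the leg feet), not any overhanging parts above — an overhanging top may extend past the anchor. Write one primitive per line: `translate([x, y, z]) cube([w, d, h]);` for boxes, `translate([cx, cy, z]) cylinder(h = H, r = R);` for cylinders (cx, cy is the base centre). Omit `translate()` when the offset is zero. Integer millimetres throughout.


translate([554, 587, 0]) cylinder(h = 3929, r = 245);


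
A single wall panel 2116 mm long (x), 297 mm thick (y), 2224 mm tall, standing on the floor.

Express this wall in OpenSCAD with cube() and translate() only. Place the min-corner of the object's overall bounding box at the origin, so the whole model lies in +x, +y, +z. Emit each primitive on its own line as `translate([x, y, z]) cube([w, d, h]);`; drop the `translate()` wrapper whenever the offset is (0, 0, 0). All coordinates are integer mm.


cube([2116, 297, 2224]);


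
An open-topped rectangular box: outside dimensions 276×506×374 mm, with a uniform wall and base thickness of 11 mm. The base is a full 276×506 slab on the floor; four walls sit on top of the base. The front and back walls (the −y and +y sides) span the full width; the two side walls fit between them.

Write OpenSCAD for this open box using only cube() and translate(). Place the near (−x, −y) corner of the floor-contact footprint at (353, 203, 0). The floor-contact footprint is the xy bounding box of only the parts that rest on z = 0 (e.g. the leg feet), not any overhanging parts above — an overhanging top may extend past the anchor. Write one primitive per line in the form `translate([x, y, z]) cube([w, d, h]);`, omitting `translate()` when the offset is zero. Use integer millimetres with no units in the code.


translate([353, 203, 0]) cube([276, 506, 11]);
translate([353, 203, 11]) cube([276, 11, 363]);
translate([353, 698, 11]) cube([276, 11, 363]);
translate([353, 214, 11]) cube([11, 484, 363]);
translate([618, 214, 11]) cube([11, 484, 363]);


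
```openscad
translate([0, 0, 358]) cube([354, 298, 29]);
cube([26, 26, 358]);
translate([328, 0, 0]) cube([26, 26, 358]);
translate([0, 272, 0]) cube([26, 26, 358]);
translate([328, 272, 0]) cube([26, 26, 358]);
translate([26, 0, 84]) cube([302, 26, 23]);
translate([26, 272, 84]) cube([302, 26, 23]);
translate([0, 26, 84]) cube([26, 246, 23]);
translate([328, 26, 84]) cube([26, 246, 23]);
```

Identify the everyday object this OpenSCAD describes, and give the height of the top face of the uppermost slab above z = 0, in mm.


A stool. The seat height is 387 mm.

A 354×298×29 slab at z = 358 on four corner posts — a stool. The seat top is 358 + 29 = 387 mm.


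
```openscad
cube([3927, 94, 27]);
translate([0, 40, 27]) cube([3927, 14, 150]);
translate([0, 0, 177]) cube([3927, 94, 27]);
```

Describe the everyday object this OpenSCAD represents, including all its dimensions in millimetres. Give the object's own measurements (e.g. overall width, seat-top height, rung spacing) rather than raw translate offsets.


An I-beam lying along x, 3927 mm long. Overall section height 204 mm. Two flanges 94 mm wide (y) and 27 mm thick, one on the floor and one at the top; a web 14 mm thick runs between them, centred on the flange width.


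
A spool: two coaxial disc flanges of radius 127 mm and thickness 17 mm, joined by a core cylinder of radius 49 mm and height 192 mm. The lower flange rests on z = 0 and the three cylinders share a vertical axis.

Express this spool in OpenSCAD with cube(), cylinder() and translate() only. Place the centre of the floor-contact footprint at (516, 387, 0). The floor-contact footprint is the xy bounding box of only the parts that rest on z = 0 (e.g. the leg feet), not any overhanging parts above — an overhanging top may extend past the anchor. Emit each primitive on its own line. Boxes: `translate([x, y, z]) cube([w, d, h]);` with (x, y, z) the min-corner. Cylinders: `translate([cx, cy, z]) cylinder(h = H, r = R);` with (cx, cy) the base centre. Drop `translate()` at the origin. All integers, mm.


translate([516, 387, 0]) cylinder(h = 17, r = 127);
translate([516, 387, 17]) cylinder(h = 192, r = 49);
translate([516, 387, 209]) cylinder(h = 17, r = 127);


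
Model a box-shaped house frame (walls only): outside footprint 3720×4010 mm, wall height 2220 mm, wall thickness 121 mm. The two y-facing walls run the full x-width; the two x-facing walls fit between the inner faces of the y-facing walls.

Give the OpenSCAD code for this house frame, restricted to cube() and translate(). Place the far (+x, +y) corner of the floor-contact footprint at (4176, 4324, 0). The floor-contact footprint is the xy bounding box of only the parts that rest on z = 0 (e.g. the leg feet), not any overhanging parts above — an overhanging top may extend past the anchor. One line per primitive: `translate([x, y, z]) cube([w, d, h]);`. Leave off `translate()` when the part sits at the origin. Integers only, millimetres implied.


translate([456, 314, 0]) cube([3720, 121, 2220]);
translate([456, 4203, 0]) cube([3720, 121, 2220]);
translate([456, 435, 0]) cube([121, 3768, 2220]);
translate([4055, 435, 0]) cube([121, 3768, 2220]);


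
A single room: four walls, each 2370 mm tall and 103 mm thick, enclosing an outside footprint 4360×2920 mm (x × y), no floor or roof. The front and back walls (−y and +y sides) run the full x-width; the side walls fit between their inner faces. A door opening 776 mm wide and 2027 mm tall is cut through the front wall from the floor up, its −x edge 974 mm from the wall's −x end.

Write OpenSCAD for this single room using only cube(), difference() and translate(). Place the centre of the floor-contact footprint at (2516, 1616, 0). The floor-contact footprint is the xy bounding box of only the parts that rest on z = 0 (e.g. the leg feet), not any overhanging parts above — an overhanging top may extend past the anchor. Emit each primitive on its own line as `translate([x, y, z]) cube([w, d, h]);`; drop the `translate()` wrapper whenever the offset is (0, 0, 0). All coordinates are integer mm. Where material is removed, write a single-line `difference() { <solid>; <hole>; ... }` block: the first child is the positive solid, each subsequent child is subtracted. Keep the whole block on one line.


difference() { translate([336, 156, 0]) cube([4360, 103, 2370]); translate([1310, 156, 0]) cube([776, 103, 2027]); }
translate([336, 2973, 0]) cube([4360, 103, 2370]);
translate([336, 259, 0]) cube([103, 2714, 2370]);
translate([4593, 259, 0]) cube([103, 2714, 2370]);


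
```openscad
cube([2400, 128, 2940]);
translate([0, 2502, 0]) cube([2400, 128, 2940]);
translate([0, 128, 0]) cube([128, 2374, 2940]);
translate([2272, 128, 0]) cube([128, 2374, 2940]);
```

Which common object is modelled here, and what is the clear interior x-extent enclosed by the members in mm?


A house (or room) frame. The interior width is 2144 mm.

Four 2940 mm walls enclosing a rectangle with no floor or roof — a room or house frame. Outside width is 2400 mm and wall thickness is 128 mm, so the interior width is 2400 − 2 × 128 = 2144 mm.


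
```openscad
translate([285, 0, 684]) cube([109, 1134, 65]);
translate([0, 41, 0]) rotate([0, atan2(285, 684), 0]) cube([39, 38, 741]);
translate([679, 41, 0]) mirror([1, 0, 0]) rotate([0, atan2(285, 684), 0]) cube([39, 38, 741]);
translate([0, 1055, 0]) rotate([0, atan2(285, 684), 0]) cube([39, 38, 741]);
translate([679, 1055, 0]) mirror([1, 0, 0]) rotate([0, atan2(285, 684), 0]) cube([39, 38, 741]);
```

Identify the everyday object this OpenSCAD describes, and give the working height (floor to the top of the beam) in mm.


A sawhorse. The overall height is 749 mm.

A beam across two mirrored pairs of raked legs — a sawhorse. The beam's underside is at z = 684 (matching the legs' vertical rise in atan2(285, 684)) and the beam is 65 mm tall, so its top is at 684 + 65 = 749 mm. The raked legs top out at the beam's underside, so that is the highest point.


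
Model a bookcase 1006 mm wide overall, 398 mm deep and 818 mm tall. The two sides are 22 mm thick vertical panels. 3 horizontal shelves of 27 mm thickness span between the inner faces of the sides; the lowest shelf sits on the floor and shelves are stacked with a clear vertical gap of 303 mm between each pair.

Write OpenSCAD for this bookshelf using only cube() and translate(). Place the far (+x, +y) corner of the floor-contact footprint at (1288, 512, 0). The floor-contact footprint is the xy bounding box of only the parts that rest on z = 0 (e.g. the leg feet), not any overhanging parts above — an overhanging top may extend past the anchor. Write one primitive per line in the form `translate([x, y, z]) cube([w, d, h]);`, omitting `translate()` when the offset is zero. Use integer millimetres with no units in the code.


translate([282, 114, 0]) cube([22, 398, 818]);
translate([1266, 114, 0]) cube([22, 398, 818]);
translate([304, 114, 0]) cube([962, 398, 27]);
translate([304, 114, 330]) cube([962, 398, 27]);
translate([304, 114, 660]) cube([962, 398, 27]);


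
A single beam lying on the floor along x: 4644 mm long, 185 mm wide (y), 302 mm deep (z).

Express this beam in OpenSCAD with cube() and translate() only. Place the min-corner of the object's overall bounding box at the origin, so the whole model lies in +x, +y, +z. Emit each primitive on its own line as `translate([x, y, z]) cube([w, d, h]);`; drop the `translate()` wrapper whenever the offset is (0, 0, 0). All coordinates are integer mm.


cube([4644, 185, 302]);


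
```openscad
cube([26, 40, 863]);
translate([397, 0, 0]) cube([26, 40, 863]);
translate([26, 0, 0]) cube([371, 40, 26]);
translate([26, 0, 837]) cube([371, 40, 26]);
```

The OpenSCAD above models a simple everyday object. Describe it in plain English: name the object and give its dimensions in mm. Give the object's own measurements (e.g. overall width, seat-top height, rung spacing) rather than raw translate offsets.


A rectangular picture frame lying in the x–z plane (depth along y). The opening is 371 mm wide (x) by 811 mm tall (z), surrounded by a border 26 mm wide on all four sides. The frame is 40 mm deep and is made of two full-height vertical stiles with two horizontal rails fitted between them.


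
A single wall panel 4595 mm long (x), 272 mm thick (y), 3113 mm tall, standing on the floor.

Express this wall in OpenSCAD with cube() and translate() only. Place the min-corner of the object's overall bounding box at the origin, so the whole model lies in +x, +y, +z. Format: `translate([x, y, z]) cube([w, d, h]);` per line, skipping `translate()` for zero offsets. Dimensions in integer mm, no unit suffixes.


cube([4595, 272, 3113]);


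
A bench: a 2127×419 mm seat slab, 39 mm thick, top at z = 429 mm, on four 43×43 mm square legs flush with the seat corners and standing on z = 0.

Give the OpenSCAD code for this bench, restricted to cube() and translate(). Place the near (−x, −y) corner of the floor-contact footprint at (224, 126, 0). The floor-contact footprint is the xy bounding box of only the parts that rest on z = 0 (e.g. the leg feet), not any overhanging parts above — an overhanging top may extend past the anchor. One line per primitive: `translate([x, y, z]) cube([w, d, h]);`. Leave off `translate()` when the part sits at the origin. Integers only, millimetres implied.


// leg_h = 429 − 39 = 390
translate([224, 126, 390]) cube([2127, 419, 39]);
translate([224, 126, 0]) cube([43, 43, 390]);
translate([224, 502, 0]) cube([43, 43, 390]);
translate([2308, 126, 0]) cube([43, 43, 390]);
translate([2308, 502, 0]) cube([43, 43, 390]);
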